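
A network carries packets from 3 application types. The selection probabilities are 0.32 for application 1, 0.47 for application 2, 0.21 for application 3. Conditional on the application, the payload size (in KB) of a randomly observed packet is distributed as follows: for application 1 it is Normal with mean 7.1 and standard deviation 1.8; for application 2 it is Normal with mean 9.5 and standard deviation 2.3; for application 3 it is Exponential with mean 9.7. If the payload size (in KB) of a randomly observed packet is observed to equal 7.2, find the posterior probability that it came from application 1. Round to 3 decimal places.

Likelihoods f(7.2 | ·): 1: 0.221293; 2: 0.105205; 3: 0.0490756.
Posterior ∝ prior × likelihood. Numerator for 1: 0.32·0.221293 = 0.0708137.
Normalizing constant: 0.32·0.221293 + 0.47·0.105205 + 0.21·0.0490756 = 0.130566.
P(1 | observation) = 0.0708137 / 0.130566 = 0.54236.

0.542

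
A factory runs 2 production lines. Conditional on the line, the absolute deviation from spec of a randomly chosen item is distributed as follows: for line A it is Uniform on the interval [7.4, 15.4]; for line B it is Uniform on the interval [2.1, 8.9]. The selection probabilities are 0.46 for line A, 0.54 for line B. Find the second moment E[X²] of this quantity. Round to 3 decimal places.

For each component E[X²] = Var + (mean)², giving A: 135.293; B: 34.1033.
Overall E[X²] = 0.46·135.293 + 0.54·34.1033 = 80.6507.

80.651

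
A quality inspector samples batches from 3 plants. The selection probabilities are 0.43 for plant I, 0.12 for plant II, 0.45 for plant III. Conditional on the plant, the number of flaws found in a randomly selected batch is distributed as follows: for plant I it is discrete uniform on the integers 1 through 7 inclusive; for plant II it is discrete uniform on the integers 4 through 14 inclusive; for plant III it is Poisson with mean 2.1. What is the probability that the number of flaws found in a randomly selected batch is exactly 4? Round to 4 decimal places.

0.1170

Conditional on each plant, P(X = 4): I: 0.142857; II: 0.0909091; III: 0.099231.
By total probability, P(X = 4) = 0.43·0.142857 + 0.12·0.0909091 + 0.45·0.099231 = 0.116992.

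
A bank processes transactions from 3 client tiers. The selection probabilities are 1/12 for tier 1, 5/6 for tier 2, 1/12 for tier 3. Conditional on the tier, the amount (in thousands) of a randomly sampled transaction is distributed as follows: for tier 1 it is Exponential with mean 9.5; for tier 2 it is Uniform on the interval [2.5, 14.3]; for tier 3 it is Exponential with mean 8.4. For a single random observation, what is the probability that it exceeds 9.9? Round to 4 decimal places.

Conditional on each tier, P(X > 9.9): 1: 0.352711; 2: 0.372881; 3: 0.307718.
By total probability, P(X > 9.9) = 0.0833333·0.352711 + 0.833333·0.372881 + 0.0833333·0.307718 = 0.36577.

0.3658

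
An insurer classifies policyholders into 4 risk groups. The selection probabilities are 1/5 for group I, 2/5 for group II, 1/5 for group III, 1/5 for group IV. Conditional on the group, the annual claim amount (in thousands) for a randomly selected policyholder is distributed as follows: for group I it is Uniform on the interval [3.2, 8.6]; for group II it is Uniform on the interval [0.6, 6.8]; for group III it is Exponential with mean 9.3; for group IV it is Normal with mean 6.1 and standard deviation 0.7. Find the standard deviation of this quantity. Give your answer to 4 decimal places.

4.8367

Per component, I: μ=5.9, E[X²]=37.24; II: μ=3.7, E[X²]=16.8933; III: μ=9.3, E[X²]=172.98; IV: μ=6.1, E[X²]=37.7.
E[X] = 0.2·5.9 + 0.4·3.7 + 0.2·9.3 + 0.2·6.1 = 5.74.
E[X²] = 0.2·37.24 + 0.4·16.8933 + 0.2·172.98 + 0.2·37.7 = 56.3413.
Var(X) = E[X²] − (E[X])² = 56.3413 − 32.9476 = 23.3937.
SD(X) = √23.3937 = 4.83671.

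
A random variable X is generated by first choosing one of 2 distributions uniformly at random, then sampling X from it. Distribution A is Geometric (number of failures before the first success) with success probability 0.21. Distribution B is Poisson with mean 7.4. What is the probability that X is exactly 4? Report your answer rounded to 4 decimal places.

Conditional on each component, P(X = 4): A: 0.0817952; B: 0.0763724.
By total probability, P(X = 4) = 0.5·0.0817952 + 0.5·0.0763724 = 0.0790838.

0.0791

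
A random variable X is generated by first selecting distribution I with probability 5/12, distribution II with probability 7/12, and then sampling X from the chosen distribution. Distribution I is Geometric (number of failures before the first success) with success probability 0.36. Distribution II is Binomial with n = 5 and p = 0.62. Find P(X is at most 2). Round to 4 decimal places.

Conditional on each component, P(X ≤ 2): I: 0.737856; II: 0.283491.
By total probability, P(X ≤ 2) = 0.416667·0.737856 + 0.583333·0.283491 = 0.47281.

0.4728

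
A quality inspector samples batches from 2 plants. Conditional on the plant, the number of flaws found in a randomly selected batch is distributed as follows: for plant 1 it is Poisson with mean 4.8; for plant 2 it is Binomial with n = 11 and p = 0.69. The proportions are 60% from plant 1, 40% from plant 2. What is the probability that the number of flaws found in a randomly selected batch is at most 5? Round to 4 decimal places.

Conditional on each plant, P(X ≤ 5): 1: 0.651006; 2: 0.0900894.
By total probability, P(X ≤ 5) = 0.6·0.651006 + 0.4·0.0900894 = 0.42664.

0.4266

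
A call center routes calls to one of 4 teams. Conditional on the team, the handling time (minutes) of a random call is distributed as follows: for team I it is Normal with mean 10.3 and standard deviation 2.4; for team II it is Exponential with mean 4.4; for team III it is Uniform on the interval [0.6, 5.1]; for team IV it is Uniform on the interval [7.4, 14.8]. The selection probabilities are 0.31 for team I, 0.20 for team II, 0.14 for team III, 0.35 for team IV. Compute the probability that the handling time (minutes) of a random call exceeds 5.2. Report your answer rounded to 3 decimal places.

0.716

Conditional on each team, P(X > 5.2): I: 0.983207; II: 0.306721; III: 0; IV: 1.
By total probability, P(X > 5.2) = 0.31·0.983207 + 0.2·0.306721 + 0.14·0 + 0.35·1 = 0.716138.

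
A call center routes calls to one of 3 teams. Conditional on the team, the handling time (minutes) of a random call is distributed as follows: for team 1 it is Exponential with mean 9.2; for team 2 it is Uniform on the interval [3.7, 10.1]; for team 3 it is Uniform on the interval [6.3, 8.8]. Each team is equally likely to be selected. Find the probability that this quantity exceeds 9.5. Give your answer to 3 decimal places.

0.150

Conditional on each team, P(X > 9.5): 1: 0.356077; 2: 0.09375; 3: 0.
By total probability, P(X > 9.5) = 0.333333·0.356077 + 0.333333·0.09375 + 0.333333·0 = 0.149942.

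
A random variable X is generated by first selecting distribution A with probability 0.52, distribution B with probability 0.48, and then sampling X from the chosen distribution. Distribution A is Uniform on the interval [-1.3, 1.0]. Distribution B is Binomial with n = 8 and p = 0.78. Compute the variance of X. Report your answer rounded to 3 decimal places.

11.080

Per component, A: μ=-0.15, E[X²]=0.463333; B: μ=6.24, E[X²]=40.3104.
E[X] = 0.52·-0.15 + 0.48·6.24 = 2.9172.
E[X²] = 0.52·0.463333 + 0.48·40.3104 = 19.5899.
Var(X) = E[X²] − (E[X])² = 19.5899 − 8.51006 = 11.0799.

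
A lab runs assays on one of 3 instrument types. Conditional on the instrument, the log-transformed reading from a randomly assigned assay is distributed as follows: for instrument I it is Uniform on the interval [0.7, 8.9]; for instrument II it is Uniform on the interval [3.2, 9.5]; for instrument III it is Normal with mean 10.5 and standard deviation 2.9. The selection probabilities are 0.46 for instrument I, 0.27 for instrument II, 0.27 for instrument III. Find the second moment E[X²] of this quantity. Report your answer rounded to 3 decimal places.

For each component E[X²] = Var + (mean)², giving I: 28.6433; II: 43.63; III: 118.66.
Overall E[X²] = 0.46·28.6433 + 0.27·43.63 + 0.27·118.66 = 56.9942.

56.994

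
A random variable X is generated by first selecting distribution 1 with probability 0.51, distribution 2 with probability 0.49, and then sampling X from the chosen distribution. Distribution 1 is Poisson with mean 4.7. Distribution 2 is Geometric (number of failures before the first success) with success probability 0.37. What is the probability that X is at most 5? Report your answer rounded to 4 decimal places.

Conditional on each component, P(X ≤ 5): 1: 0.668438; 2: 0.937476.
By total probability, P(X ≤ 5) = 0.51·0.668438 + 0.49·0.937476 = 0.800267.

0.8003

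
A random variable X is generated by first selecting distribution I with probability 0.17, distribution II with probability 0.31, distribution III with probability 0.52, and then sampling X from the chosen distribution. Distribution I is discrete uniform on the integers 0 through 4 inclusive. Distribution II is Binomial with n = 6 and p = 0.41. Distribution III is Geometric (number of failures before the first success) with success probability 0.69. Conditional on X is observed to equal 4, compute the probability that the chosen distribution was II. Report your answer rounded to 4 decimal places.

0.5507

Likelihoods P(X=4 | ·): I: 0.2; II: 0.147547; III: 0.00637229.
Posterior ∝ prior × likelihood. Numerator for II: 0.31·0.147547 = 0.0457396.
Normalizing constant: 0.17·0.2 + 0.31·0.147547 + 0.52·0.00637229 = 0.0830532.
P(II | observation) = 0.0457396 / 0.0830532 = 0.550727.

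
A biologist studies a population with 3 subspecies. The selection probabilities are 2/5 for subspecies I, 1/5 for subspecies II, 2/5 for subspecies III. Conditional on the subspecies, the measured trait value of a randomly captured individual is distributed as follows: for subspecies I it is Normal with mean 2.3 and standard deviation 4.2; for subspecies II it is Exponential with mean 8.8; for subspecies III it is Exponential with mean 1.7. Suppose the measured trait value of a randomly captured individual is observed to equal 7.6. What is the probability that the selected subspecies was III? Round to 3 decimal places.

0.092

Likelihoods f(7.6 | ·): I: 0.0428425; II: 0.0479121; III: 0.00672976.
Posterior ∝ prior × likelihood. Numerator for III: 0.4·0.00672976 = 0.0026919.
Normalizing constant: 0.4·0.0428425 + 0.2·0.0479121 + 0.4·0.00672976 = 0.0294113.
P(III | observation) = 0.0026919 / 0.0294113 = 0.0915261.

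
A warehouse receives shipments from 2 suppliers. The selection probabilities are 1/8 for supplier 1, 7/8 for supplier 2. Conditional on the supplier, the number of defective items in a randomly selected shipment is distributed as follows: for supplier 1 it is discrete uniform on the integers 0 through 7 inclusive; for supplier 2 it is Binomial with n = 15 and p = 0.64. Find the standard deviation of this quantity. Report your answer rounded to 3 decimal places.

Per component, 1: μ=3.5, E[X²]=17.5; 2: μ=9.6, E[X²]=95.616.
E[X] = 0.125·3.5 + 0.875·9.6 = 8.8375.
E[X²] = 0.125·17.5 + 0.875·95.616 = 85.8515.
Var(X) = E[X²] − (E[X])² = 85.8515 − 78.1014 = 7.75009.
SD(X) = √7.75009 = 2.7839.

2.784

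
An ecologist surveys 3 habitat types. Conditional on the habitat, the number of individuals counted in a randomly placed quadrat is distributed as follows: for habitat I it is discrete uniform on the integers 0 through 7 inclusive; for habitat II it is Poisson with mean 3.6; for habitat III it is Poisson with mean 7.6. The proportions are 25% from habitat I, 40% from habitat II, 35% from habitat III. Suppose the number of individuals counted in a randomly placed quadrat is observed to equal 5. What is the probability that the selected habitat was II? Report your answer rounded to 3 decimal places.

0.447

Likelihoods P(X=5 | ·): I: 0.125; II: 0.13768; III: 0.105742.
Posterior ∝ prior × likelihood. Numerator for II: 0.4·0.13768 = 0.055072.
Normalizing constant: 0.25·0.125 + 0.4·0.13768 + 0.35·0.105742 = 0.123332.
P(II | observation) = 0.055072 / 0.123332 = 0.446535.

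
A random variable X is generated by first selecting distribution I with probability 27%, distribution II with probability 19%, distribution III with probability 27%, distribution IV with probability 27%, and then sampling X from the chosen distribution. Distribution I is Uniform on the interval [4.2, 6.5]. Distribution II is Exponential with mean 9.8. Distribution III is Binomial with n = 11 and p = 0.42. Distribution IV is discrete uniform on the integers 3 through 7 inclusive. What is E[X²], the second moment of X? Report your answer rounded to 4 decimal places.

For each component E[X²] = Var + (mean)², giving I: 29.0633; II: 192.08; III: 24.024; IV: 27.
Overall E[X²] = 0.27·29.0633 + 0.19·192.08 + 0.27·24.024 + 0.27·27 = 58.1188.

58.1188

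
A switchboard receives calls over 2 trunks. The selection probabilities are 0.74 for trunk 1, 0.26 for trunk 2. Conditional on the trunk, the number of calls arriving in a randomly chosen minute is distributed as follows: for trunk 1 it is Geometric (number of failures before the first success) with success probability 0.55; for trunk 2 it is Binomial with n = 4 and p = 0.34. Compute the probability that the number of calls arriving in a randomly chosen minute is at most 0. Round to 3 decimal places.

Conditional on each trunk, P(X ≤ 0): 1: 0.55; 2: 0.189747.
By total probability, P(X ≤ 0) = 0.74·0.55 + 0.26·0.189747 = 0.456334.

0.456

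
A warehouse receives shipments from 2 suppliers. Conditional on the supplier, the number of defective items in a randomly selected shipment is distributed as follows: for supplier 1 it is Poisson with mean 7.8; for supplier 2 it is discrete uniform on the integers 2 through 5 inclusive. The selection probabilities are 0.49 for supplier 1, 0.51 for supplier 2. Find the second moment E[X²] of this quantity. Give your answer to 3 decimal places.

40.519

For each component E[X²] = Var + (mean)², giving 1: 68.64; 2: 13.5.
Overall E[X²] = 0.49·68.64 + 0.51·13.5 = 40.5186.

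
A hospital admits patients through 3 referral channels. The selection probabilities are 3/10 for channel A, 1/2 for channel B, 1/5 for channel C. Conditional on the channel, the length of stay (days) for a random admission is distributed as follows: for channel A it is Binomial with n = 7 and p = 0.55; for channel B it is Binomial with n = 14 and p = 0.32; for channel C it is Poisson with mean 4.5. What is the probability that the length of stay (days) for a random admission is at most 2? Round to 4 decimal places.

0.1433

Conditional on each channel, P(X ≤ 2): A: 0.152928; B: 0.125383; C: 0.173578.
By total probability, P(X ≤ 2) = 0.3·0.152928 + 0.5·0.125383 + 0.2·0.173578 = 0.143285.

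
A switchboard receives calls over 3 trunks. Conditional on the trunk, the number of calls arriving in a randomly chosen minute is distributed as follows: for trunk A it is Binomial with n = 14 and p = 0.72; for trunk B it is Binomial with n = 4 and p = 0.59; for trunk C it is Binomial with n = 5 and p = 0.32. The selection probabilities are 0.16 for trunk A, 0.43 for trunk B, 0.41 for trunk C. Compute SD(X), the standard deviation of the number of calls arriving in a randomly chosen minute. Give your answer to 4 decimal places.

3.1989

Per component, A: μ=10.08, E[X²]=104.429; B: μ=2.36, E[X²]=6.5372; C: μ=1.6, E[X²]=3.648.
E[X] = 0.16·10.08 + 0.43·2.36 + 0.41·1.6 = 3.2836.
E[X²] = 0.16·104.429 + 0.43·6.5372 + 0.41·3.648 = 21.0153.
Var(X) = E[X²] − (E[X])² = 21.0153 − 10.782 = 10.2333.
SD(X) = √10.2333 = 3.19895.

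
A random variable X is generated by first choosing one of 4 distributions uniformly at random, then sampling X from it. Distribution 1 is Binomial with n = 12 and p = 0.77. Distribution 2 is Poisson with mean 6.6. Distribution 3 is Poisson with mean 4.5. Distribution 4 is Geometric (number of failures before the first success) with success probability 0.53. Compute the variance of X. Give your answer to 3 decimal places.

13.057

Per component, 1: μ=9.24, E[X²]=87.5028; 2: μ=6.6, E[X²]=50.16; 3: μ=4.5, E[X²]=24.75; 4: μ=0.886792, E[X²]=2.45959.
E[X] = 0.25·9.24 + 0.25·6.6 + 0.25·4.5 + 0.25·0.886792 = 5.3067.
E[X²] = 0.25·87.5028 + 0.25·50.16 + 0.25·24.75 + 0.25·2.45959 = 41.2181.
Var(X) = E[X²] − (E[X])² = 41.2181 − 28.161 = 13.0571.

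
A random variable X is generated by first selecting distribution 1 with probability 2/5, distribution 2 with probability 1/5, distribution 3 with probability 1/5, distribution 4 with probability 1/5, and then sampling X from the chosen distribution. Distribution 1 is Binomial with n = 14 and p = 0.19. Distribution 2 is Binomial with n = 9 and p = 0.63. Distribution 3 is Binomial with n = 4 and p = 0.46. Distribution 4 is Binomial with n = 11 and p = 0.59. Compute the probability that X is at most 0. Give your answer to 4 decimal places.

Conditional on each component, P(X ≤ 0): 1: 0.0523348; 2: 0.000129962; 3: 0.0850306; 4: 5.50329e-05.
By total probability, P(X ≤ 0) = 0.4·0.0523348 + 0.2·0.000129962 + 0.2·0.0850306 + 0.2·5.50329e-05 = 0.037977.

0.0380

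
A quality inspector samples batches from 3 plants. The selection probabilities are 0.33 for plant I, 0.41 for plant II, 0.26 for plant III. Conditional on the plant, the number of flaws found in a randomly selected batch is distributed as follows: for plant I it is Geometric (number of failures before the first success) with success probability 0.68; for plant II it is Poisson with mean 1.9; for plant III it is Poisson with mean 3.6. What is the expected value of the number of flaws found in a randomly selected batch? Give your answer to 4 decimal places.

1.8703

Component means — I: 0.470588; II: 1.9; III: 3.6.
E[X] = 0.33·0.470588 + 0.41·1.9 + 0.26·3.6 = 1.87029.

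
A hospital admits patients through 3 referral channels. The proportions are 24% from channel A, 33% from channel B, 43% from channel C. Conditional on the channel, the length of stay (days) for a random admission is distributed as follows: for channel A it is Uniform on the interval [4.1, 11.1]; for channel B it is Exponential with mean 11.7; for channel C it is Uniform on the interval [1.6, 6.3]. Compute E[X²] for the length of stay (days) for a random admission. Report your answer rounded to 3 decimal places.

112.690

For each component E[X²] = Var + (mean)², giving A: 61.8433; B: 273.78; C: 17.4433.
Overall E[X²] = 0.24·61.8433 + 0.33·273.78 + 0.43·17.4433 = 112.69.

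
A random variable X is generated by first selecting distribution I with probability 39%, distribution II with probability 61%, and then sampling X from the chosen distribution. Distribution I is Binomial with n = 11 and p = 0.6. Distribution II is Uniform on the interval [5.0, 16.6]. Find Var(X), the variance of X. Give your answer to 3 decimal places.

12.066

Per component, I: μ=6.6, E[X²]=46.2; II: μ=10.8, E[X²]=127.853.
E[X] = 0.39·6.6 + 0.61·10.8 = 9.162.
E[X²] = 0.39·46.2 + 0.61·127.853 = 96.0085.
Var(X) = E[X²] − (E[X])² = 96.0085 − 83.9422 = 12.0663.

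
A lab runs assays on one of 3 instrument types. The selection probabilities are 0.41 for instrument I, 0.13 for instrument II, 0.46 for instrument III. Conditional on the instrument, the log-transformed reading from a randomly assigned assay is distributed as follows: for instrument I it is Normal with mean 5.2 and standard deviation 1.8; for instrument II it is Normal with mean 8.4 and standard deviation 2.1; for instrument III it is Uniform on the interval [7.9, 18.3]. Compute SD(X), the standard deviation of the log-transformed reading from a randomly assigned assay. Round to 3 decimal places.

4.437

Per component, I: μ=5.2, E[X²]=30.28; II: μ=8.4, E[X²]=74.97; III: μ=13.1, E[X²]=180.623.
E[X] = 0.41·5.2 + 0.13·8.4 + 0.46·13.1 = 9.25.
E[X²] = 0.41·30.28 + 0.13·74.97 + 0.46·180.623 = 105.248.
Var(X) = E[X²] − (E[X])² = 105.248 − 85.5625 = 19.6851.
SD(X) = √19.6851 = 4.43679.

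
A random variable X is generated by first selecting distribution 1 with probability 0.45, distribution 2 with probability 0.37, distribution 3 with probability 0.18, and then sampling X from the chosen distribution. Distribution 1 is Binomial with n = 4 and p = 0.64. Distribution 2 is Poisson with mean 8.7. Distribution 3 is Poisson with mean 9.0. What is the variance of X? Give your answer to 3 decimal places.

14.896

Per component, 1: μ=2.56, E[X²]=7.4752; 2: μ=8.7, E[X²]=84.39; 3: μ=9, E[X²]=90.
E[X] = 0.45·2.56 + 0.37·8.7 + 0.18·9 = 5.991.
E[X²] = 0.45·7.4752 + 0.37·84.39 + 0.18·90 = 50.7881.
Var(X) = E[X²] − (E[X])² = 50.7881 − 35.8921 = 14.8961.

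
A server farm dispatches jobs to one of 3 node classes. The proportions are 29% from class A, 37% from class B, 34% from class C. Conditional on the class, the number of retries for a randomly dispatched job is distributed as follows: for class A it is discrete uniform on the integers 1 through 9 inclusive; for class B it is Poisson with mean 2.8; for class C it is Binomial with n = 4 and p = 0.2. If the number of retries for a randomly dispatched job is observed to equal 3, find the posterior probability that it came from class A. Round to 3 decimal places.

Likelihoods P(X=3 | ·): A: 0.111111; B: 0.222484; C: 0.0256.
Posterior ∝ prior × likelihood. Numerator for A: 0.29·0.111111 = 0.0322222.
Normalizing constant: 0.29·0.111111 + 0.37·0.222484 + 0.34·0.0256 = 0.123245.
P(A | observation) = 0.0322222 / 0.123245 = 0.261448.

0.261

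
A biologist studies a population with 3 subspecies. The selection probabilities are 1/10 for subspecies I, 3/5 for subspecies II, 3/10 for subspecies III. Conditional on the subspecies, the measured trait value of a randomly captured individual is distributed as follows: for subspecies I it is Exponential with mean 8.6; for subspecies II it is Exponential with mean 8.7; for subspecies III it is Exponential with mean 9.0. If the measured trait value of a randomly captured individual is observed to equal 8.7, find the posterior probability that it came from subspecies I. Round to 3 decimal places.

0.100

Likelihoods f(8.7 | ·): I: 0.0422822; II: 0.042285; III: 0.042261.
Posterior ∝ prior × likelihood. Numerator for I: 0.1·0.0422822 = 0.00422822.
Normalizing constant: 0.1·0.0422822 + 0.6·0.042285 + 0.3·0.042261 = 0.0422775.
P(I | observation) = 0.00422822 / 0.0422775 = 0.100011.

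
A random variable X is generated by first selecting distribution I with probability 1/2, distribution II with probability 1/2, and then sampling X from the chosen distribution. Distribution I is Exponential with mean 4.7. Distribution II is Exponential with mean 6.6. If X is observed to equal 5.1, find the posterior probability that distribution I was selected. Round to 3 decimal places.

0.507

Likelihoods f(5.1 | ·): I: 0.0718863; II: 0.0699624.
Posterior ∝ prior × likelihood. Numerator for I: 0.5·0.0718863 = 0.0359432.
Normalizing constant: 0.5·0.0718863 + 0.5·0.0699624 = 0.0709244.
P(I | observation) = 0.0359432 / 0.0709244 = 0.506782.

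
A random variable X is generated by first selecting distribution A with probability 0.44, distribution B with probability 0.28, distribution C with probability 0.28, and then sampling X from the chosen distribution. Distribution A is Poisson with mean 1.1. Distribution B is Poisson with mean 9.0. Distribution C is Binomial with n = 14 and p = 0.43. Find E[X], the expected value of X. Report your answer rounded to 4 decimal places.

Component means — A: 1.1; B: 9; C: 6.02.
E[X] = 0.44·1.1 + 0.28·9 + 0.28·6.02 = 4.6896.

4.6896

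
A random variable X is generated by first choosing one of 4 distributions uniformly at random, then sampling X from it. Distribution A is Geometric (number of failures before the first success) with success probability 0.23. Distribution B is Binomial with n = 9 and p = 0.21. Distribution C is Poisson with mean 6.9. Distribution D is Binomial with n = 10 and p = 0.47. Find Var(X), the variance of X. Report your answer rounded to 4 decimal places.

9.7605

Per component, A: μ=3.34783, E[X²]=25.7637; B: μ=1.89, E[X²]=5.0652; C: μ=6.9, E[X²]=54.51; D: μ=4.7, E[X²]=24.581.
E[X] = 0.25·3.34783 + 0.25·1.89 + 0.25·6.9 + 0.25·4.7 = 4.20946.
E[X²] = 0.25·25.7637 + 0.25·5.0652 + 0.25·54.51 + 0.25·24.581 = 27.48.
Var(X) = E[X²] − (E[X])² = 27.48 − 17.7195 = 9.76045.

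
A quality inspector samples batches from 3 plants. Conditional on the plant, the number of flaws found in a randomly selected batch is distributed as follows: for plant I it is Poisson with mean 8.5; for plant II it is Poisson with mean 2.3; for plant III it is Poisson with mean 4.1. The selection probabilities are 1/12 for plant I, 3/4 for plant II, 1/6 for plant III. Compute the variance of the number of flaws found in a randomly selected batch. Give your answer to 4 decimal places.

Per component, I: μ=8.5, E[X²]=80.75; II: μ=2.3, E[X²]=7.59; III: μ=4.1, E[X²]=20.91.
E[X] = 0.0833333·8.5 + 0.75·2.3 + 0.166667·4.1 = 3.11667.
E[X²] = 0.0833333·80.75 + 0.75·7.59 + 0.166667·20.91 = 15.9067.
Var(X) = E[X²] − (E[X])² = 15.9067 − 9.71361 = 6.19306.

6.1931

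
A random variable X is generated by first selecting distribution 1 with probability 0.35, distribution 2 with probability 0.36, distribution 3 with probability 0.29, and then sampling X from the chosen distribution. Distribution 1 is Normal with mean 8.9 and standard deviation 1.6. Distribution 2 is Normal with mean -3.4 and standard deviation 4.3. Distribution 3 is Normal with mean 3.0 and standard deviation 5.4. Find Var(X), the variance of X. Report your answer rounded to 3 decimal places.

Per component, 1: μ=8.9, E[X²]=81.77; 2: μ=-3.4, E[X²]=30.05; 3: μ=3, E[X²]=38.16.
E[X] = 0.35·8.9 + 0.36·-3.4 + 0.29·3 = 2.761.
E[X²] = 0.35·81.77 + 0.36·30.05 + 0.29·38.16 = 50.5039.
Var(X) = E[X²] − (E[X])² = 50.5039 − 7.62312 = 42.8808.

42.881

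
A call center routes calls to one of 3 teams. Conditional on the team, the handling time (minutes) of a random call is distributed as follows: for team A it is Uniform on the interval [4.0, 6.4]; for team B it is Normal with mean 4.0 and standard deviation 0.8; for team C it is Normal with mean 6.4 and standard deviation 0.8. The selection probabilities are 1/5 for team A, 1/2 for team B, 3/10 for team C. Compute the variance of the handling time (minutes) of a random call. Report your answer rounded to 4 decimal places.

1.7024

Per component, A: μ=5.2, E[X²]=27.52; B: μ=4, E[X²]=16.64; C: μ=6.4, E[X²]=41.6.
E[X] = 0.2·5.2 + 0.5·4 + 0.3·6.4 = 4.96.
E[X²] = 0.2·27.52 + 0.5·16.64 + 0.3·41.6 = 26.304.
Var(X) = E[X²] − (E[X])² = 26.304 − 24.6016 = 1.7024.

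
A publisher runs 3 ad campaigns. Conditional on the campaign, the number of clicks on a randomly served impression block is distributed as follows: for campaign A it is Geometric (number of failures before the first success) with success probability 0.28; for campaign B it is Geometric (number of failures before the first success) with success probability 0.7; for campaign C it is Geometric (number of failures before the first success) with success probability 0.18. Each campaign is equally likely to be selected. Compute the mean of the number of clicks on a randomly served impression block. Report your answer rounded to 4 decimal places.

2.5185

Component means — A: 2.57143; B: 0.428571; C: 4.55556.
E[X] = 0.333333·2.57143 + 0.333333·0.428571 + 0.333333·4.55556 = 2.51852.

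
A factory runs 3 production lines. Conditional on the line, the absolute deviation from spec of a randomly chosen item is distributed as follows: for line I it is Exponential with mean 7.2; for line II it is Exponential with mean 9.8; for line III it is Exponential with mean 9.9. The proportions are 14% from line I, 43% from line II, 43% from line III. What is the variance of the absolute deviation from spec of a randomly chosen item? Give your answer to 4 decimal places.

Per component, I: μ=7.2, E[X²]=103.68; II: μ=9.8, E[X²]=192.08; III: μ=9.9, E[X²]=196.02.
E[X] = 0.14·7.2 + 0.43·9.8 + 0.43·9.9 = 9.479.
E[X²] = 0.14·103.68 + 0.43·192.08 + 0.43·196.02 = 181.398.
Var(X) = E[X²] − (E[X])² = 181.398 − 89.8514 = 91.5468.

91.5468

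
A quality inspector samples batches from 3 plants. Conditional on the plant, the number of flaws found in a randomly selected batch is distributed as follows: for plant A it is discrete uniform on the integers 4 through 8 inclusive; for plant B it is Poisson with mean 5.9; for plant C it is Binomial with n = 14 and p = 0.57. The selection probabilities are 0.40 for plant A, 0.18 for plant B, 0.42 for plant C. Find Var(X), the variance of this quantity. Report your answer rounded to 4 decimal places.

Per component, A: μ=6, E[X²]=38; B: μ=5.9, E[X²]=40.71; C: μ=7.98, E[X²]=67.1118.
E[X] = 0.4·6 + 0.18·5.9 + 0.42·7.98 = 6.8136.
E[X²] = 0.4·38 + 0.18·40.71 + 0.42·67.1118 = 50.7148.
Var(X) = E[X²] − (E[X])² = 50.7148 − 46.4251 = 4.28961.

4.2896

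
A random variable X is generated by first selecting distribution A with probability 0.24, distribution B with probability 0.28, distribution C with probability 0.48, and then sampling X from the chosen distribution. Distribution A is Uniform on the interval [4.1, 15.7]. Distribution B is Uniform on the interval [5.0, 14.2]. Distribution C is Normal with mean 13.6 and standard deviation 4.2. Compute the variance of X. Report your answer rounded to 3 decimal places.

16.867

Per component, A: μ=9.9, E[X²]=109.223; B: μ=9.6, E[X²]=99.2133; C: μ=13.6, E[X²]=202.6.
E[X] = 0.24·9.9 + 0.28·9.6 + 0.48·13.6 = 11.592.
E[X²] = 0.24·109.223 + 0.28·99.2133 + 0.48·202.6 = 151.241.
Var(X) = E[X²] − (E[X])² = 151.241 − 134.374 = 16.8669.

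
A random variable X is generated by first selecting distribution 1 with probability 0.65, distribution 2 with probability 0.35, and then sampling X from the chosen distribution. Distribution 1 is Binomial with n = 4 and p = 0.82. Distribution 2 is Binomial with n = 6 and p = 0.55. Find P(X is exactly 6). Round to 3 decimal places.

0.010

Conditional on each component, P(X = 6): 1: 0; 2: 0.0276806.
By total probability, P(X = 6) = 0.65·0 + 0.35·0.0276806 = 0.00968822.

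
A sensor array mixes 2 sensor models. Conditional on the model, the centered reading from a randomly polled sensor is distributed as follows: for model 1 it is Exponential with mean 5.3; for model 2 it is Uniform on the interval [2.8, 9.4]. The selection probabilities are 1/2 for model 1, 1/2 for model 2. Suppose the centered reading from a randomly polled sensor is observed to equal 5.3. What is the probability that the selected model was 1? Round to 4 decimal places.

0.3142

Likelihoods f(5.3 | ·): 1: 0.0694112; 2: 0.151515.
Posterior ∝ prior × likelihood. Numerator for 1: 0.5·0.0694112 = 0.0347056.
Normalizing constant: 0.5·0.0694112 + 0.5·0.151515 = 0.110463.
P(1 | observation) = 0.0347056 / 0.110463 = 0.314183.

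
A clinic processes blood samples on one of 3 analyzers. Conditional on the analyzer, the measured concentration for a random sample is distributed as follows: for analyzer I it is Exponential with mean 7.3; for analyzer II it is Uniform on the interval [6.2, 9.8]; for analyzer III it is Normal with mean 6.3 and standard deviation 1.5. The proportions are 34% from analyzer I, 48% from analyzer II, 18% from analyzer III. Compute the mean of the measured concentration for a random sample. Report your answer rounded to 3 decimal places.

7.456

Component means — I: 7.3; II: 8; III: 6.3.
E[X] = 0.34·7.3 + 0.48·8 + 0.18·6.3 = 7.456.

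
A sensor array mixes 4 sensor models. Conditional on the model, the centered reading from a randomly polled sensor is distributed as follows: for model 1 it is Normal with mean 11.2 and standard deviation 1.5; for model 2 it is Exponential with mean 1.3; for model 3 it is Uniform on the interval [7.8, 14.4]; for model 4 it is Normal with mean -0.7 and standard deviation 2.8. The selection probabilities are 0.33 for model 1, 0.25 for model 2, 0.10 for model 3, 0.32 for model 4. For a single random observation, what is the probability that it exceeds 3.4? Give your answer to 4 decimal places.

Conditional on each model, P(X > 3.4): 1: 1; 2: 0.0731397; 3: 1; 4: 0.0715579.
By total probability, P(X > 3.4) = 0.33·1 + 0.25·0.0731397 + 0.1·1 + 0.32·0.0715579 = 0.471183.

0.4712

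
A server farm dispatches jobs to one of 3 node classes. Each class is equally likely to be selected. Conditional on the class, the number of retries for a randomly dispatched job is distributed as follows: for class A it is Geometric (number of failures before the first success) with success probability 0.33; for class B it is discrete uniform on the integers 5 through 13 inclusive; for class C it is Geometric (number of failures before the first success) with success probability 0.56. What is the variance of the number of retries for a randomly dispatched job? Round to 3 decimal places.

Per component, A: μ=2.0303, E[X²]=10.2746; B: μ=9, E[X²]=87.6667; C: μ=0.785714, E[X²]=2.02041.
E[X] = 0.333333·2.0303 + 0.333333·9 + 0.333333·0.785714 = 3.93867.
E[X²] = 0.333333·10.2746 + 0.333333·87.6667 + 0.333333·2.02041 = 33.3205.
Var(X) = E[X²] − (E[X])² = 33.3205 − 15.5131 = 17.8074.

17.807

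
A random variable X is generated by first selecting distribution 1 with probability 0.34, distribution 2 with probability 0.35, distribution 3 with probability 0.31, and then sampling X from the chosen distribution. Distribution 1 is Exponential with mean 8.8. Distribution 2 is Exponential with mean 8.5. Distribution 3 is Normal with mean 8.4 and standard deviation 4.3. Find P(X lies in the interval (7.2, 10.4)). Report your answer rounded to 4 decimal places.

Conditional on each component, P(7.2 < X < 10.4): 1: 0.134513; 2: 0.134484; 3: 0.28898.
By total probability, P(7.2 < X < 10.4) = 0.34·0.134513 + 0.35·0.134484 + 0.31·0.28898 = 0.182388.

0.1824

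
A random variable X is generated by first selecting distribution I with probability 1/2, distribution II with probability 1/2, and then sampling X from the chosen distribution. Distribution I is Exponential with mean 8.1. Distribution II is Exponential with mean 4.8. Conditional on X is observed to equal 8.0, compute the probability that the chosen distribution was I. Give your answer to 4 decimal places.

Likelihoods f(8.0 | ·): I: 0.0459814; II: 0.0393491.
Posterior ∝ prior × likelihood. Numerator for I: 0.5·0.0459814 = 0.0229907.
Normalizing constant: 0.5·0.0459814 + 0.5·0.0393491 = 0.0426652.
P(I | observation) = 0.0229907 / 0.0426652 = 0.538863.

0.5389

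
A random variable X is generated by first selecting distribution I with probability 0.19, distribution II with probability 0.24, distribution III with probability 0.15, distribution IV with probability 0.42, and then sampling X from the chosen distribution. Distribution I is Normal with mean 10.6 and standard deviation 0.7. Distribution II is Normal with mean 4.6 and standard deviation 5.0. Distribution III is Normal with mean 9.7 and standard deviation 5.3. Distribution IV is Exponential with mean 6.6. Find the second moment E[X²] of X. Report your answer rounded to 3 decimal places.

For each component E[X²] = Var + (mean)², giving I: 112.85; II: 46.16; III: 122.18; IV: 87.12.
Overall E[X²] = 0.19·112.85 + 0.24·46.16 + 0.15·122.18 + 0.42·87.12 = 87.4373.

87.437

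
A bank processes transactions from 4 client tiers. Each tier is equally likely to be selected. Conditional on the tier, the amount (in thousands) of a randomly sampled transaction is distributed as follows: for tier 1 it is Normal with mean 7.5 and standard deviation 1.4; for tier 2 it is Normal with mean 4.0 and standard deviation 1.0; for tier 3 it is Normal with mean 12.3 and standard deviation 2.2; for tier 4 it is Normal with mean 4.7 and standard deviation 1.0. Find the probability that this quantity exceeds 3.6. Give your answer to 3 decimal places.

0.879

Conditional on each tier, P(X > 3.6): 1: 0.99733; 2: 0.655422; 3: 0.999962; 4: 0.864334.
By total probability, P(X > 3.6) = 0.25·0.99733 + 0.25·0.655422 + 0.25·0.999962 + 0.25·0.864334 = 0.879262.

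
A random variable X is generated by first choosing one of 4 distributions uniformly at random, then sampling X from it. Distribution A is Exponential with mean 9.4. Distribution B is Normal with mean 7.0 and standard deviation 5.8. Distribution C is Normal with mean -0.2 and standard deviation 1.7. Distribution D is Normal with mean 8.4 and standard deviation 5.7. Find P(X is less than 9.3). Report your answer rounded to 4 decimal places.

0.7113

Conditional on each component, P(X < 9.3): A: 0.628186; B: 0.654151; C: 1; D: 0.56273.
By total probability, P(X < 9.3) = 0.25·0.628186 + 0.25·0.654151 + 0.25·1 + 0.25·0.56273 = 0.711267.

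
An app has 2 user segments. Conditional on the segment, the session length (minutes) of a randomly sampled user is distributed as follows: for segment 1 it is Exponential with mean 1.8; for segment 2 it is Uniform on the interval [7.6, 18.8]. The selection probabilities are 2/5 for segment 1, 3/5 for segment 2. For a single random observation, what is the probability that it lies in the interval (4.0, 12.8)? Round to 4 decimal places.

Conditional on each segment, P(4.0 < X < 12.8): 1: 0.107552; 2: 0.464286.
By total probability, P(4.0 < X < 12.8) = 0.4·0.107552 + 0.6·0.464286 = 0.321592.

0.3216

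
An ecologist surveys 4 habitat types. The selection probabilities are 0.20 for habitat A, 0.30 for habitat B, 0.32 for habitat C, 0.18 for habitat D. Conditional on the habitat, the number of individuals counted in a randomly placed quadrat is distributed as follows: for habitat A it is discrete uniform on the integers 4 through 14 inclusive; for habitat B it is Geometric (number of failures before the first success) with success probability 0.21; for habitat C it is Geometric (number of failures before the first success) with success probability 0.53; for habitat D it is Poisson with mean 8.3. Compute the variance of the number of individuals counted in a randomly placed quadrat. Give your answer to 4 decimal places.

Per component, A: μ=9, E[X²]=91; B: μ=3.7619, E[X²]=32.0658; C: μ=0.886792, E[X²]=2.45959; D: μ=8.3, E[X²]=77.19.
E[X] = 0.2·9 + 0.3·3.7619 + 0.32·0.886792 + 0.18·8.3 = 4.70635.
E[X²] = 0.2·91 + 0.3·32.0658 + 0.32·2.45959 + 0.18·77.19 = 42.501.
Var(X) = E[X²] − (E[X])² = 42.501 − 22.1497 = 20.3513.

20.3513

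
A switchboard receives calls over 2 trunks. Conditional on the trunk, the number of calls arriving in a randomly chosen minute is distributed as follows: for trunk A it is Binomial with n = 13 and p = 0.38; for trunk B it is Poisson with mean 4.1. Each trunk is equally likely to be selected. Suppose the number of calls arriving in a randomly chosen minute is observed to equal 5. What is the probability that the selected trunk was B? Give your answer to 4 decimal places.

Likelihoods P(X=5 | ·): A: 0.222654; B: 0.160004.
Posterior ∝ prior × likelihood. Numerator for B: 0.5·0.160004 = 0.080002.
Normalizing constant: 0.5·0.222654 + 0.5·0.160004 = 0.191329.
P(B | observation) = 0.080002 / 0.191329 = 0.418139.

0.4181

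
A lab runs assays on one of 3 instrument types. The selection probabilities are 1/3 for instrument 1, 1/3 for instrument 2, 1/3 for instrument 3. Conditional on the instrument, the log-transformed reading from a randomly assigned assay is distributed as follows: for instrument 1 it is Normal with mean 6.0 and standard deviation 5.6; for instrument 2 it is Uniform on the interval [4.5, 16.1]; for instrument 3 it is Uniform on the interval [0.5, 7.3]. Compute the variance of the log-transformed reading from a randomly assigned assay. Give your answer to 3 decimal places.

Per component, 1: μ=6, E[X²]=67.36; 2: μ=10.3, E[X²]=117.303; 3: μ=3.9, E[X²]=19.0633.
E[X] = 0.333333·6 + 0.333333·10.3 + 0.333333·3.9 = 6.73333.
E[X²] = 0.333333·67.36 + 0.333333·117.303 + 0.333333·19.0633 = 67.9089.
Var(X) = E[X²] − (E[X])² = 67.9089 − 45.3378 = 22.5711.

22.571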